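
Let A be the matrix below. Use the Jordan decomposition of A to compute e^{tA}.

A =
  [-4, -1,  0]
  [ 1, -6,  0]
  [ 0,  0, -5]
e^{tA} =
  [t*exp(-5*t) + exp(-5*t), -t*exp(-5*t), 0]
  [t*exp(-5*t), -t*exp(-5*t) + exp(-5*t), 0]
  [0, 0, exp(-5*t)]

Strategy: write A = P · J · P⁻¹ where J is a Jordan canonical form, so e^{tA} = P · e^{tJ} · P⁻¹, and e^{tJ} can be computed block-by-block.

A has Jordan form
J =
  [-5,  1,  0]
  [ 0, -5,  0]
  [ 0,  0, -5]
(up to reordering of blocks).

Per-block formulas:
  For a 2×2 Jordan block J_2(-5): exp(t · J_2(-5)) = e^(-5t)·(I + t·N), where N is the 2×2 nilpotent shift.
  For a 1×1 block at λ = -5: exp(t · [-5]) = [e^(-5t)].

After assembling e^{tJ} and conjugating by P, we get:

e^{tA} =
  [t*exp(-5*t) + exp(-5*t), -t*exp(-5*t), 0]
  [t*exp(-5*t), -t*exp(-5*t) + exp(-5*t), 0]
  [0, 0, exp(-5*t)]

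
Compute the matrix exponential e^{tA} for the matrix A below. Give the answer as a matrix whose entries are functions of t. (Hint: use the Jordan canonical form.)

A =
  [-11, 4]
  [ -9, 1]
e^{tA} =
  [-6*t*exp(-5*t) + exp(-5*t), 4*t*exp(-5*t)]
  [-9*t*exp(-5*t), 6*t*exp(-5*t) + exp(-5*t)]

Strategy: write A = P · J · P⁻¹ where J is a Jordan canonical form, so e^{tA} = P · e^{tJ} · P⁻¹, and e^{tJ} can be computed block-by-block.

A has Jordan form
J =
  [-5,  1]
  [ 0, -5]
(up to reordering of blocks).

Per-block formulas:
  For a 2×2 Jordan block J_2(-5): exp(t · J_2(-5)) = e^(-5t)·(I + t·N), where N is the 2×2 nilpotent shift.

After assembling e^{tJ} and conjugating by P, we get:

e^{tA} =
  [-6*t*exp(-5*t) + exp(-5*t), 4*t*exp(-5*t)]
  [-9*t*exp(-5*t), 6*t*exp(-5*t) + exp(-5*t)]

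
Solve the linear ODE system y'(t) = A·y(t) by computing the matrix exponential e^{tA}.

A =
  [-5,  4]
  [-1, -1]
e^{tA} =
  [-2*t*exp(-3*t) + exp(-3*t), 4*t*exp(-3*t)]
  [-t*exp(-3*t), 2*t*exp(-3*t) + exp(-3*t)]

Strategy: write A = P · J · P⁻¹ where J is a Jordan canonical form, so e^{tA} = P · e^{tJ} · P⁻¹, and e^{tJ} can be computed block-by-block.

A has Jordan form
J =
  [-3,  1]
  [ 0, -3]
(up to reordering of blocks).

Per-block formulas:
  For a 2×2 Jordan block J_2(-3): exp(t · J_2(-3)) = e^(-3t)·(I + t·N), where N is the 2×2 nilpotent shift.

After assembling e^{tJ} and conjugating by P, we get:

e^{tA} =
  [-2*t*exp(-3*t) + exp(-3*t), 4*t*exp(-3*t)]
  [-t*exp(-3*t), 2*t*exp(-3*t) + exp(-3*t)]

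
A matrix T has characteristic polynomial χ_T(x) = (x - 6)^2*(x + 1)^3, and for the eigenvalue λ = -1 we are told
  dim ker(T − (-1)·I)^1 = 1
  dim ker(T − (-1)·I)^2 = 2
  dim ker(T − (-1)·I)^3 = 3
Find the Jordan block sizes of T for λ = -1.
Block sizes for λ = -1: [3]

From the dimensions of kernels of powers, the number of Jordan blocks of size at least j is d_j − d_{j−1} where d_j = dim ker(N^j) (with d_0 = 0). Computing the differences gives [1, 1, 1].
The number of blocks of size exactly k is (#blocks of size ≥ k) − (#blocks of size ≥ k + 1), so the partition is: 1 block(s) of size 3.
In nonincreasing order the block sizes are [3].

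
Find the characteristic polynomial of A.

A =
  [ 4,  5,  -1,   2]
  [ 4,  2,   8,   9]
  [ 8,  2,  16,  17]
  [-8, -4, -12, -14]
x^4 - 8*x^3 + 24*x^2 - 32*x + 16

Expanding det(x·I − A) (e.g. by cofactor expansion or by noting that A is similar to its Jordan form J, which has the same characteristic polynomial as A) gives
  χ_A(x) = x^4 - 8*x^3 + 24*x^2 - 32*x + 16
which factors as (x - 2)^4. The eigenvalues (with algebraic multiplicities) are λ = 2 with multiplicity 4.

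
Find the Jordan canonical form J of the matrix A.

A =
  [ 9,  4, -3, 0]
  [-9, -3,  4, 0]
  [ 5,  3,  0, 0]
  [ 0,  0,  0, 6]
J_3(2) ⊕ J_1(6)

The characteristic polynomial is
  det(x·I − A) = x^4 - 12*x^3 + 48*x^2 - 80*x + 48 = (x - 6)*(x - 2)^3

Eigenvalues and multiplicities (the geometric multiplicity of λ is n − rank(A − λI), which equals the number of Jordan blocks for λ):
  λ = 2: algebraic multiplicity = 3, geometric multiplicity = 1
  λ = 6: algebraic multiplicity = 1, geometric multiplicity = 1

Determining the block sizes for each eigenvalue:
  λ = 2: one block (gm = 1), so the single block has size am = 3 → block sizes [3]
  λ = 6: one block (gm = 1), so the single block has size am = 1 → block sizes [1]

Assembling the blocks gives a Jordan form
J =
  [2, 1, 0, 0]
  [0, 2, 1, 0]
  [0, 0, 2, 0]
  [0, 0, 0, 6]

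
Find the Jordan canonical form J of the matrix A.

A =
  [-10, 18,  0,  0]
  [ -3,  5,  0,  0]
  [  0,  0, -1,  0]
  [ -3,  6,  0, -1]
J_1(-4) ⊕ J_1(-1) ⊕ J_1(-1) ⊕ J_1(-1)

The characteristic polynomial is
  det(x·I − A) = x^4 + 7*x^3 + 15*x^2 + 13*x + 4 = (x + 1)^3*(x + 4)

Eigenvalues and multiplicities (the geometric multiplicity of λ is n − rank(A − λI), which equals the number of Jordan blocks for λ):
  λ = -4: algebraic multiplicity = 1, geometric multiplicity = 1
  λ = -1: algebraic multiplicity = 3, geometric multiplicity = 3

Determining the block sizes for each eigenvalue:
  λ = -4: one block (gm = 1), so the single block has size am = 1 → block sizes [1]
  λ = -1: gm = am = 3, so every block has size 1 → block sizes [1, 1, 1]

Assembling the blocks gives a Jordan form
J =
  [-4,  0,  0,  0]
  [ 0, -1,  0,  0]
  [ 0,  0, -1,  0]
  [ 0,  0,  0, -1]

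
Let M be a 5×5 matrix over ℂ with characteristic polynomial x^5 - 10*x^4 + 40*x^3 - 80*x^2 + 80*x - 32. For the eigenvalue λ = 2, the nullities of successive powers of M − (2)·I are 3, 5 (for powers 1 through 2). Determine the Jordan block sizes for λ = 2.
Block sizes for λ = 2: [2, 2, 1]

From the dimensions of kernels of powers, the number of Jordan blocks of size at least j is d_j − d_{j−1} where d_j = dim ker(N^j) (with d_0 = 0). Computing the differences gives [3, 2].
The number of blocks of size exactly k is (#blocks of size ≥ k) − (#blocks of size ≥ k + 1), so the partition is: 1 block(s) of size 1, 2 block(s) of size 2.
In nonincreasing order the block sizes are [2, 2, 1].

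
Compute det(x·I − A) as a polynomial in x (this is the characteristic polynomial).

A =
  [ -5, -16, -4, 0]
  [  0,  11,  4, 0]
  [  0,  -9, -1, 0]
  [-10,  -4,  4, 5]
x^4 - 10*x^3 + 250*x - 625

Expanding det(x·I − A) (e.g. by cofactor expansion or by noting that A is similar to its Jordan form J, which has the same characteristic polynomial as A) gives
  χ_A(x) = x^4 - 10*x^3 + 250*x - 625
which factors as (x - 5)^3*(x + 5). The eigenvalues (with algebraic multiplicities) are λ = -5 with multiplicity 1, λ = 5 with multiplicity 3.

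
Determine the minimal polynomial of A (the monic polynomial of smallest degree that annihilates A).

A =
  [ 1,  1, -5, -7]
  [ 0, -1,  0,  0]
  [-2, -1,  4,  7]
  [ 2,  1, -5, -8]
x^2 + 2*x + 1

The characteristic polynomial is χ_A(x) = (x + 1)^4, so the eigenvalues are known. The minimal polynomial is
  m_A(x) = Π_λ (x − λ)^{k_λ}
where k_λ is the size of the *largest* Jordan block for λ (equivalently, the smallest k with (A − λI)^k v = 0 for every generalised eigenvector v of λ).

  λ = -1: largest Jordan block has size 2, contributing (x + 1)^2

So m_A(x) = (x + 1)^2 = x^2 + 2*x + 1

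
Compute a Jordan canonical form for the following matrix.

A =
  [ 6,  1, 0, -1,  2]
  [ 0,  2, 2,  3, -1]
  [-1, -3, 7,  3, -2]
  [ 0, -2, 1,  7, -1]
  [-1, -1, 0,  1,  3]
J_3(5) ⊕ J_2(5)

The characteristic polynomial is
  det(x·I − A) = x^5 - 25*x^4 + 250*x^3 - 1250*x^2 + 3125*x - 3125 = (x - 5)^5

Eigenvalues and multiplicities (the geometric multiplicity of λ is n − rank(A − λI), which equals the number of Jordan blocks for λ):
  λ = 5: algebraic multiplicity = 5, geometric multiplicity = 2

Determining the block sizes for each eigenvalue:
  λ = 5: with am = 5 and gm = 2, the partition is not yet determined (e.g. several partitions of 5 into 2 parts exist). Let N = A − (5)·I. Computing rank(N^1) = 3, rank(N^2) = 1, rank(N^3) = 0; the number of blocks of size ≥ j is rank(N^{j−1}) − rank(N^j), giving [2, 2, 1]. So we have 1 block(s) of size 3, 1 block(s) of size 2 → block sizes [3, 2]

Assembling the blocks gives a Jordan form
J =
  [5, 1, 0, 0, 0]
  [0, 5, 1, 0, 0]
  [0, 0, 5, 0, 0]
  [0, 0, 0, 5, 1]
  [0, 0, 0, 0, 5]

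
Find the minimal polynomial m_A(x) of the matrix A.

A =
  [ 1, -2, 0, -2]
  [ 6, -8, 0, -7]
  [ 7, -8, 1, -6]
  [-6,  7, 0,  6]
x^4 - 2*x^2 + 1

The characteristic polynomial is χ_A(x) = (x - 1)^2*(x + 1)^2, so the eigenvalues are known. The minimal polynomial is
  m_A(x) = Π_λ (x − λ)^{k_λ}
where k_λ is the size of the *largest* Jordan block for λ (equivalently, the smallest k with (A − λI)^k v = 0 for every generalised eigenvector v of λ).

  λ = -1: largest Jordan block has size 2, contributing (x + 1)^2
  λ = 1: largest Jordan block has size 2, contributing (x − 1)^2

So m_A(x) = (x - 1)^2*(x + 1)^2 = x^4 - 2*x^2 + 1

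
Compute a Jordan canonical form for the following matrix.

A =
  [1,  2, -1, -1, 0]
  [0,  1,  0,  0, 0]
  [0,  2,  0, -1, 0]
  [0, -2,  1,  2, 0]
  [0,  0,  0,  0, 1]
J_2(1) ⊕ J_1(1) ⊕ J_1(1) ⊕ J_1(1)

The characteristic polynomial is
  det(x·I − A) = x^5 - 5*x^4 + 10*x^3 - 10*x^2 + 5*x - 1 = (x - 1)^5

Eigenvalues and multiplicities (the geometric multiplicity of λ is n − rank(A − λI), which equals the number of Jordan blocks for λ):
  λ = 1: algebraic multiplicity = 5, geometric multiplicity = 4

Determining the block sizes for each eigenvalue:
  λ = 1: 4 blocks summing to 5 forces exactly one block of size 2 and the rest size 1 → block sizes [2, 1, 1, 1]

Assembling the blocks gives a Jordan form
J =
  [1, 1, 0, 0, 0]
  [0, 1, 0, 0, 0]
  [0, 0, 1, 0, 0]
  [0, 0, 0, 1, 0]
  [0, 0, 0, 0, 1]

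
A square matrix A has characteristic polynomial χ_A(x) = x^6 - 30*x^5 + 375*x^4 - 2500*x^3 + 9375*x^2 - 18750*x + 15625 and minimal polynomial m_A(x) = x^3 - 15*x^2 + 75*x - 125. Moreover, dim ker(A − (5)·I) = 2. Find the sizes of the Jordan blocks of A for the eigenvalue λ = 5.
Block sizes for λ = 5: [3, 3]

Step 1 — from the characteristic polynomial, algebraic multiplicity of λ = 5 is 6. From dim ker(A − (5)·I) = 2, there are exactly 2 Jordan blocks for λ = 5.
Step 2 — from the minimal polynomial, the factor (x − 5)^3 tells us the largest block for λ = 5 has size 3.
Step 3 — with total size 6, 2 blocks, and largest block 3, the block sizes (in nonincreasing order) are [3, 3].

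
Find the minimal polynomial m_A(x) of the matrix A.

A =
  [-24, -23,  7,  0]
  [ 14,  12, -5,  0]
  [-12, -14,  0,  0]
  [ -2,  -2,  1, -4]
x^3 + 12*x^2 + 48*x + 64

The characteristic polynomial is χ_A(x) = (x + 4)^4, so the eigenvalues are known. The minimal polynomial is
  m_A(x) = Π_λ (x − λ)^{k_λ}
where k_λ is the size of the *largest* Jordan block for λ (equivalently, the smallest k with (A − λI)^k v = 0 for every generalised eigenvector v of λ).

  λ = -4: largest Jordan block has size 3, contributing (x + 4)^3

So m_A(x) = (x + 4)^3 = x^3 + 12*x^2 + 48*x + 64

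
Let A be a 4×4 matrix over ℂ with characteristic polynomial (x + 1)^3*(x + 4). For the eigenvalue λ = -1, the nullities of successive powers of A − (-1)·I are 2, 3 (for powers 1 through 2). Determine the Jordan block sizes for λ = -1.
Block sizes for λ = -1: [2, 1]

From the dimensions of kernels of powers, the number of Jordan blocks of size at least j is d_j − d_{j−1} where d_j = dim ker(N^j) (with d_0 = 0). Computing the differences gives [2, 1].
The number of blocks of size exactly k is (#blocks of size ≥ k) − (#blocks of size ≥ k + 1), so the partition is: 1 block(s) of size 1, 1 block(s) of size 2.
In nonincreasing order the block sizes are [2, 1].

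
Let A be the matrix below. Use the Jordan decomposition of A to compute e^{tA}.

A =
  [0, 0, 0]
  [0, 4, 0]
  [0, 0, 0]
e^{tA} =
  [1, 0, 0]
  [0, exp(4*t), 0]
  [0, 0, 1]

Strategy: write A = P · J · P⁻¹ where J is a Jordan canonical form, so e^{tA} = P · e^{tJ} · P⁻¹, and e^{tJ} can be computed block-by-block.

A has Jordan form
J =
  [0, 0, 0]
  [0, 0, 0]
  [0, 0, 4]
(up to reordering of blocks).

Per-block formulas:
  For a 1×1 block at λ = 4: exp(t · [4]) = [e^(4t)].
  For a 1×1 block at λ = 0: exp(t · [0]) = [e^(0t)].

After assembling e^{tJ} and conjugating by P, we get:

e^{tA} =
  [1, 0, 0]
  [0, exp(4*t), 0]
  [0, 0, 1]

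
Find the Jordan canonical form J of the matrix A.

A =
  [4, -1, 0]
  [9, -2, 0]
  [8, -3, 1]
J_3(1)

The characteristic polynomial is
  det(x·I − A) = x^3 - 3*x^2 + 3*x - 1 = (x - 1)^3

Eigenvalues and multiplicities (the geometric multiplicity of λ is n − rank(A − λI), which equals the number of Jordan blocks for λ):
  λ = 1: algebraic multiplicity = 3, geometric multiplicity = 1

Determining the block sizes for each eigenvalue:
  λ = 1: one block (gm = 1), so the single block has size am = 3 → block sizes [3]

Assembling the blocks gives a Jordan form
J =
  [1, 1, 0]
  [0, 1, 1]
  [0, 0, 1]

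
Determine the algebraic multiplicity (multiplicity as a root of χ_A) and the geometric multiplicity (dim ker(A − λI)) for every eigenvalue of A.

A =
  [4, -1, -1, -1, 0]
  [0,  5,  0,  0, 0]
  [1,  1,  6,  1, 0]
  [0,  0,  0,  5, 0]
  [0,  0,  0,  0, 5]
λ = 5: alg = 5, geom = 4

Step 1 — factor the characteristic polynomial to read off the algebraic multiplicities:
  χ_A(x) = (x - 5)^5

Step 2 — compute geometric multiplicities via the rank-nullity identity g(λ) = n − rank(A − λI):
  rank(A − (5)·I) = 1, so dim ker(A − (5)·I) = n − 1 = 4

Summary:
  λ = 5: algebraic multiplicity = 5, geometric multiplicity = 4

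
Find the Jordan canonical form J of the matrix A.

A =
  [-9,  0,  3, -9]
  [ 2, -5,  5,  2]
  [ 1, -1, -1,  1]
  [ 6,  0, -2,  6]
J_3(-3) ⊕ J_1(0)

The characteristic polynomial is
  det(x·I − A) = x^4 + 9*x^3 + 27*x^2 + 27*x = x*(x + 3)^3

Eigenvalues and multiplicities (the geometric multiplicity of λ is n − rank(A − λI), which equals the number of Jordan blocks for λ):
  λ = -3: algebraic multiplicity = 3, geometric multiplicity = 1
  λ = 0: algebraic multiplicity = 1, geometric multiplicity = 1

Determining the block sizes for each eigenvalue:
  λ = -3: one block (gm = 1), so the single block has size am = 3 → block sizes [3]
  λ = 0: one block (gm = 1), so the single block has size am = 1 → block sizes [1]

Assembling the blocks gives a Jordan form
J =
  [-3,  1,  0, 0]
  [ 0, -3,  1, 0]
  [ 0,  0, -3, 0]
  [ 0,  0,  0, 0]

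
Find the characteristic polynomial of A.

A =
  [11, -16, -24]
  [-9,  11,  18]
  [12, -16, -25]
x^3 + 3*x^2 + 3*x + 1

Expanding det(x·I − A) (e.g. by cofactor expansion or by noting that A is similar to its Jordan form J, which has the same characteristic polynomial as A) gives
  χ_A(x) = x^3 + 3*x^2 + 3*x + 1
which factors as (x + 1)^3. The eigenvalues (with algebraic multiplicities) are λ = -1 with multiplicity 3.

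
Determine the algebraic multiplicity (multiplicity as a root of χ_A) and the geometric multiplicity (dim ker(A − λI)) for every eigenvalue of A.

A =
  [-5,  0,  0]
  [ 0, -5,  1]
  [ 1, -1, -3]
λ = -5: alg = 1, geom = 1; λ = -4: alg = 2, geom = 1

Step 1 — factor the characteristic polynomial to read off the algebraic multiplicities:
  χ_A(x) = (x + 4)^2*(x + 5)

Step 2 — compute geometric multiplicities via the rank-nullity identity g(λ) = n − rank(A − λI):
  rank(A − (-5)·I) = 2, so dim ker(A − (-5)·I) = n − 2 = 1
  rank(A − (-4)·I) = 2, so dim ker(A − (-4)·I) = n − 2 = 1

Summary:
  λ = -5: algebraic multiplicity = 1, geometric multiplicity = 1
  λ = -4: algebraic multiplicity = 2, geometric multiplicity = 1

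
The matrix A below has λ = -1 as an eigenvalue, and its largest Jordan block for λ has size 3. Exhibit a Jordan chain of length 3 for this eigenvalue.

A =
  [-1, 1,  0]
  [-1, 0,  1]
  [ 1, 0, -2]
A Jordan chain for λ = -1 of length 3:
v_1 = (-1, 0, -1)ᵀ
v_2 = (0, -1, 1)ᵀ
v_3 = (1, 0, 0)ᵀ

Let N = A − (-1)·I. We want v_3 with N^3 v_3 = 0 but N^2 v_3 ≠ 0; then v_{j-1} := N · v_j for j = 3, …, 2.

Pick v_3 = (1, 0, 0)ᵀ.
Then v_2 = N · v_3 = (0, -1, 1)ᵀ.
Then v_1 = N · v_2 = (-1, 0, -1)ᵀ.

Sanity check: (A − (-1)·I) v_1 = (0, 0, 0)ᵀ = 0. ✓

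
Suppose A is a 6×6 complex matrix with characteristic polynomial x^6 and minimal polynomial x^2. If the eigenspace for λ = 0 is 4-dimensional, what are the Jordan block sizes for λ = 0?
Block sizes for λ = 0: [2, 2, 1, 1]

Step 1 — from the characteristic polynomial, algebraic multiplicity of λ = 0 is 6. From dim ker(A − (0)·I) = 4, there are exactly 4 Jordan blocks for λ = 0.
Step 2 — from the minimal polynomial, the factor (x − 0)^2 tells us the largest block for λ = 0 has size 2.
Step 3 — with total size 6, 4 blocks, and largest block 2, the block sizes (in nonincreasing order) are [2, 2, 1, 1].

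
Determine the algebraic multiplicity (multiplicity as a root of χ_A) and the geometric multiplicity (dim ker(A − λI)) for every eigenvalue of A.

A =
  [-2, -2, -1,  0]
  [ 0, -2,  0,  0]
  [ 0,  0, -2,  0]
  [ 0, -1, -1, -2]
λ = -2: alg = 4, geom = 2

Step 1 — factor the characteristic polynomial to read off the algebraic multiplicities:
  χ_A(x) = (x + 2)^4

Step 2 — compute geometric multiplicities via the rank-nullity identity g(λ) = n − rank(A − λI):
  rank(A − (-2)·I) = 2, so dim ker(A − (-2)·I) = n − 2 = 2

Summary:
  λ = -2: algebraic multiplicity = 4, geometric multiplicity = 2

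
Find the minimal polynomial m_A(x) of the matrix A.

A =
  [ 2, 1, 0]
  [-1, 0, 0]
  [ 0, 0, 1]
x^2 - 2*x + 1

The characteristic polynomial is χ_A(x) = (x - 1)^3, so the eigenvalues are known. The minimal polynomial is
  m_A(x) = Π_λ (x − λ)^{k_λ}
where k_λ is the size of the *largest* Jordan block for λ (equivalently, the smallest k with (A − λI)^k v = 0 for every generalised eigenvector v of λ).

  λ = 1: largest Jordan block has size 2, contributing (x − 1)^2

So m_A(x) = (x - 1)^2 = x^2 - 2*x + 1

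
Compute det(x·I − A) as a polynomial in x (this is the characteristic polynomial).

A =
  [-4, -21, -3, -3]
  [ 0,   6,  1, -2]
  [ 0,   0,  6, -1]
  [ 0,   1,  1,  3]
x^4 - 11*x^3 + 15*x^2 + 175*x - 500

Expanding det(x·I − A) (e.g. by cofactor expansion or by noting that A is similar to its Jordan form J, which has the same characteristic polynomial as A) gives
  χ_A(x) = x^4 - 11*x^3 + 15*x^2 + 175*x - 500
which factors as (x - 5)^3*(x + 4). The eigenvalues (with algebraic multiplicities) are λ = -4 with multiplicity 1, λ = 5 with multiplicity 3.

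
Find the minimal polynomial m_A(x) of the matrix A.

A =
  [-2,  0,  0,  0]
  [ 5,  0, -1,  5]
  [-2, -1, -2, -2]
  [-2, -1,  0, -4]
x^3 + 6*x^2 + 12*x + 8

The characteristic polynomial is χ_A(x) = (x + 2)^4, so the eigenvalues are known. The minimal polynomial is
  m_A(x) = Π_λ (x − λ)^{k_λ}
where k_λ is the size of the *largest* Jordan block for λ (equivalently, the smallest k with (A − λI)^k v = 0 for every generalised eigenvector v of λ).

  λ = -2: largest Jordan block has size 3, contributing (x + 2)^3

So m_A(x) = (x + 2)^3 = x^3 + 6*x^2 + 12*x + 8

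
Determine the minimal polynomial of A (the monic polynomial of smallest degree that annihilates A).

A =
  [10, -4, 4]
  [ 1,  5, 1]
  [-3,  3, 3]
x^2 - 12*x + 36

The characteristic polynomial is χ_A(x) = (x - 6)^3, so the eigenvalues are known. The minimal polynomial is
  m_A(x) = Π_λ (x − λ)^{k_λ}
where k_λ is the size of the *largest* Jordan block for λ (equivalently, the smallest k with (A − λI)^k v = 0 for every generalised eigenvector v of λ).

  λ = 6: largest Jordan block has size 2, contributing (x − 6)^2

So m_A(x) = (x - 6)^2 = x^2 - 12*x + 36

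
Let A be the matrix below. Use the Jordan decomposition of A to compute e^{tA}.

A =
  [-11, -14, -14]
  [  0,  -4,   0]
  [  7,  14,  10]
e^{tA} =
  [-exp(3*t) + 2*exp(-4*t), -2*exp(3*t) + 2*exp(-4*t), -2*exp(3*t) + 2*exp(-4*t)]
  [0, exp(-4*t), 0]
  [exp(3*t) - exp(-4*t), 2*exp(3*t) - 2*exp(-4*t), 2*exp(3*t) - exp(-4*t)]

Strategy: write A = P · J · P⁻¹ where J is a Jordan canonical form, so e^{tA} = P · e^{tJ} · P⁻¹, and e^{tJ} can be computed block-by-block.

A has Jordan form
J =
  [-4,  0, 0]
  [ 0, -4, 0]
  [ 0,  0, 3]
(up to reordering of blocks).

Per-block formulas:
  For a 1×1 block at λ = -4: exp(t · [-4]) = [e^(-4t)].
  For a 1×1 block at λ = 3: exp(t · [3]) = [e^(3t)].

After assembling e^{tJ} and conjugating by P, we get:

e^{tA} =
  [-exp(3*t) + 2*exp(-4*t), -2*exp(3*t) + 2*exp(-4*t), -2*exp(3*t) + 2*exp(-4*t)]
  [0, exp(-4*t), 0]
  [exp(3*t) - exp(-4*t), 2*exp(3*t) - 2*exp(-4*t), 2*exp(3*t) - exp(-4*t)]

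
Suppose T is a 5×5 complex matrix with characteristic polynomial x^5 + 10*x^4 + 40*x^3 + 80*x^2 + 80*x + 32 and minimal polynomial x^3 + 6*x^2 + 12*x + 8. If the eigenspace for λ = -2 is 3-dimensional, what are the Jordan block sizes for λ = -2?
Block sizes for λ = -2: [3, 1, 1]

Step 1 — from the characteristic polynomial, algebraic multiplicity of λ = -2 is 5. From dim ker(T − (-2)·I) = 3, there are exactly 3 Jordan blocks for λ = -2.
Step 2 — from the minimal polynomial, the factor (x + 2)^3 tells us the largest block for λ = -2 has size 3.
Step 3 — with total size 5, 3 blocks, and largest block 3, the block sizes (in nonincreasing order) are [3, 1, 1].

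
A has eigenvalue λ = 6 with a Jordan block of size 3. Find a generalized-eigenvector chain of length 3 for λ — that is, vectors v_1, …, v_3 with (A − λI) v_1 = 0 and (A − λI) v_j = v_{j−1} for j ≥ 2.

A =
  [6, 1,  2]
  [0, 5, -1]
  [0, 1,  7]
A Jordan chain for λ = 6 of length 3:
v_1 = (1, 0, 0)ᵀ
v_2 = (1, -1, 1)ᵀ
v_3 = (0, 1, 0)ᵀ

Let N = A − (6)·I. We want v_3 with N^3 v_3 = 0 but N^2 v_3 ≠ 0; then v_{j-1} := N · v_j for j = 3, …, 2.

Pick v_3 = (0, 1, 0)ᵀ.
Then v_2 = N · v_3 = (1, -1, 1)ᵀ.
Then v_1 = N · v_2 = (1, 0, 0)ᵀ.

Sanity check: (A − (6)·I) v_1 = (0, 0, 0)ᵀ = 0. ✓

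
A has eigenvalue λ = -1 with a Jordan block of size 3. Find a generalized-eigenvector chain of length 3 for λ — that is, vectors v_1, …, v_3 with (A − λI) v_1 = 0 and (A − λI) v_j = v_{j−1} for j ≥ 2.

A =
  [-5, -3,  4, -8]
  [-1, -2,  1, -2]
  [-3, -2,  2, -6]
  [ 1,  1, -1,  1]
A Jordan chain for λ = -1 of length 3:
v_1 = (-1, 0, -1, 0)ᵀ
v_2 = (-4, -1, -3, 1)ᵀ
v_3 = (1, 0, 0, 0)ᵀ

Let N = A − (-1)·I. We want v_3 with N^3 v_3 = 0 but N^2 v_3 ≠ 0; then v_{j-1} := N · v_j for j = 3, …, 2.

Pick v_3 = (1, 0, 0, 0)ᵀ.
Then v_2 = N · v_3 = (-4, -1, -3, 1)ᵀ.
Then v_1 = N · v_2 = (-1, 0, -1, 0)ᵀ.

Sanity check: (A − (-1)·I) v_1 = (0, 0, 0, 0)ᵀ = 0. ✓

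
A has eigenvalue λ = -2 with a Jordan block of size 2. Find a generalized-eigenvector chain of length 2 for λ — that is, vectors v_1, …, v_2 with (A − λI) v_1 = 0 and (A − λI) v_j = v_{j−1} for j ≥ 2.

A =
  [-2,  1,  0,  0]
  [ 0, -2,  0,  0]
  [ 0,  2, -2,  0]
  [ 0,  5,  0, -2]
A Jordan chain for λ = -2 of length 2:
v_1 = (1, 0, 2, 5)ᵀ
v_2 = (0, 1, 0, 0)ᵀ

Let N = A − (-2)·I. We want v_2 with N^2 v_2 = 0 but N^1 v_2 ≠ 0; then v_{j-1} := N · v_j for j = 2, …, 2.

Pick v_2 = (0, 1, 0, 0)ᵀ.
Then v_1 = N · v_2 = (1, 0, 2, 5)ᵀ.

Sanity check: (A − (-2)·I) v_1 = (0, 0, 0, 0)ᵀ = 0. ✓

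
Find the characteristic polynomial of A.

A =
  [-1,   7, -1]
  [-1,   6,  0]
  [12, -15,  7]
x^3 - 12*x^2 + 48*x - 64

Expanding det(x·I − A) (e.g. by cofactor expansion or by noting that A is similar to its Jordan form J, which has the same characteristic polynomial as A) gives
  χ_A(x) = x^3 - 12*x^2 + 48*x - 64
which factors as (x - 4)^3. The eigenvalues (with algebraic multiplicities) are λ = 4 with multiplicity 3.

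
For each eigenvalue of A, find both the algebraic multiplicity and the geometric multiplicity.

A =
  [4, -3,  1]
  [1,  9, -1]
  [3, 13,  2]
λ = 5: alg = 3, geom = 1

Step 1 — factor the characteristic polynomial to read off the algebraic multiplicities:
  χ_A(x) = (x - 5)^3

Step 2 — compute geometric multiplicities via the rank-nullity identity g(λ) = n − rank(A − λI):
  rank(A − (5)·I) = 2, so dim ker(A − (5)·I) = n − 2 = 1

Summary:
  λ = 5: algebraic multiplicity = 3, geometric multiplicity = 1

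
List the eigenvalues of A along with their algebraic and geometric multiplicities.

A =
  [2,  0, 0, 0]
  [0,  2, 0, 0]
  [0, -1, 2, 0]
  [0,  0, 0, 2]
λ = 2: alg = 4, geom = 3

Step 1 — factor the characteristic polynomial to read off the algebraic multiplicities:
  χ_A(x) = (x - 2)^4

Step 2 — compute geometric multiplicities via the rank-nullity identity g(λ) = n − rank(A − λI):
  rank(A − (2)·I) = 1, so dim ker(A − (2)·I) = n − 1 = 3

Summary:
  λ = 2: algebraic multiplicity = 4, geometric multiplicity = 3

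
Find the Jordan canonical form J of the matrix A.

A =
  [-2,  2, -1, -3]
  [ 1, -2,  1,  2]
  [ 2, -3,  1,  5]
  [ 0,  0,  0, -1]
J_3(-1) ⊕ J_1(-1)

The characteristic polynomial is
  det(x·I − A) = x^4 + 4*x^3 + 6*x^2 + 4*x + 1 = (x + 1)^4

Eigenvalues and multiplicities (the geometric multiplicity of λ is n − rank(A − λI), which equals the number of Jordan blocks for λ):
  λ = -1: algebraic multiplicity = 4, geometric multiplicity = 2

Determining the block sizes for each eigenvalue:
  λ = -1: with am = 4 and gm = 2, the partition is not yet determined (e.g. several partitions of 4 into 2 parts exist). Let N = A − (-1)·I. Computing rank(N^1) = 2, rank(N^2) = 1, rank(N^3) = 0; the number of blocks of size ≥ j is rank(N^{j−1}) − rank(N^j), giving [2, 1, 1]. So we have 1 block(s) of size 3, 1 block(s) of size 1 → block sizes [3, 1]

Assembling the blocks gives a Jordan form
J =
  [-1,  1,  0,  0]
  [ 0, -1,  1,  0]
  [ 0,  0, -1,  0]
  [ 0,  0,  0, -1]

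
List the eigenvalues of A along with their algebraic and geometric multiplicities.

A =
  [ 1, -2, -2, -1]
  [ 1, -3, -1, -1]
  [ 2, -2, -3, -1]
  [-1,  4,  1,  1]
λ = -1: alg = 4, geom = 2

Step 1 — factor the characteristic polynomial to read off the algebraic multiplicities:
  χ_A(x) = (x + 1)^4

Step 2 — compute geometric multiplicities via the rank-nullity identity g(λ) = n − rank(A − λI):
  rank(A − (-1)·I) = 2, so dim ker(A − (-1)·I) = n − 2 = 2

Summary:
  λ = -1: algebraic multiplicity = 4, geometric multiplicity = 2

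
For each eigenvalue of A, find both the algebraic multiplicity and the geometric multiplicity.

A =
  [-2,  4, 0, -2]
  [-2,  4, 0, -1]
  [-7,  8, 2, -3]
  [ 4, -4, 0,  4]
λ = 2: alg = 4, geom = 2

Step 1 — factor the characteristic polynomial to read off the algebraic multiplicities:
  χ_A(x) = (x - 2)^4

Step 2 — compute geometric multiplicities via the rank-nullity identity g(λ) = n − rank(A − λI):
  rank(A − (2)·I) = 2, so dim ker(A − (2)·I) = n − 2 = 2

Summary:
  λ = 2: algebraic multiplicity = 4, geometric multiplicity = 2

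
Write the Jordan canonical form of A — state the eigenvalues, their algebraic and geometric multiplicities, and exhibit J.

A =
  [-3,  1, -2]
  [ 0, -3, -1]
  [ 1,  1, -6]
J_3(-4)

The characteristic polynomial is
  det(x·I − A) = x^3 + 12*x^2 + 48*x + 64 = (x + 4)^3

Eigenvalues and multiplicities (the geometric multiplicity of λ is n − rank(A − λI), which equals the number of Jordan blocks for λ):
  λ = -4: algebraic multiplicity = 3, geometric multiplicity = 1

Determining the block sizes for each eigenvalue:
  λ = -4: one block (gm = 1), so the single block has size am = 3 → block sizes [3]

Assembling the blocks gives a Jordan form
J =
  [-4,  1,  0]
  [ 0, -4,  1]
  [ 0,  0, -4]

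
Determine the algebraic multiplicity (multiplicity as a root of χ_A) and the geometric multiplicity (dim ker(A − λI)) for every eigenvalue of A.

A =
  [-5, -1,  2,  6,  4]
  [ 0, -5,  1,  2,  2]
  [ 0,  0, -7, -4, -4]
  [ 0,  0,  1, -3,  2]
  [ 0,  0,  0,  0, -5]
λ = -5: alg = 5, geom = 3

Step 1 — factor the characteristic polynomial to read off the algebraic multiplicities:
  χ_A(x) = (x + 5)^5

Step 2 — compute geometric multiplicities via the rank-nullity identity g(λ) = n − rank(A − λI):
  rank(A − (-5)·I) = 2, so dim ker(A − (-5)·I) = n − 2 = 3

Summary:
  λ = -5: algebraic multiplicity = 5, geometric multiplicity = 3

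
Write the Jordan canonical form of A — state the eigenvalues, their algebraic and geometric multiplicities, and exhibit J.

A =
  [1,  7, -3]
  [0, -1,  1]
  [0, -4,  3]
J_3(1)

The characteristic polynomial is
  det(x·I − A) = x^3 - 3*x^2 + 3*x - 1 = (x - 1)^3

Eigenvalues and multiplicities (the geometric multiplicity of λ is n − rank(A − λI), which equals the number of Jordan blocks for λ):
  λ = 1: algebraic multiplicity = 3, geometric multiplicity = 1

Determining the block sizes for each eigenvalue:
  λ = 1: one block (gm = 1), so the single block has size am = 3 → block sizes [3]

Assembling the blocks gives a Jordan form
J =
  [1, 1, 0]
  [0, 1, 1]
  [0, 0, 1]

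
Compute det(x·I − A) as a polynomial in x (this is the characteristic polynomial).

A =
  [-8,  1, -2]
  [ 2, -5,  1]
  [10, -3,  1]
x^3 + 12*x^2 + 48*x + 64

Expanding det(x·I − A) (e.g. by cofactor expansion or by noting that A is similar to its Jordan form J, which has the same characteristic polynomial as A) gives
  χ_A(x) = x^3 + 12*x^2 + 48*x + 64
which factors as (x + 4)^3. The eigenvalues (with algebraic multiplicities) are λ = -4 with multiplicity 3.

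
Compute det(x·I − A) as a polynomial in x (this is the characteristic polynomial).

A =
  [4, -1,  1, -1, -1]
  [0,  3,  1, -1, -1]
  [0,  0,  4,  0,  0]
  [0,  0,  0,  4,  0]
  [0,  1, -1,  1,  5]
x^5 - 20*x^4 + 160*x^3 - 640*x^2 + 1280*x - 1024

Expanding det(x·I − A) (e.g. by cofactor expansion or by noting that A is similar to its Jordan form J, which has the same characteristic polynomial as A) gives
  χ_A(x) = x^5 - 20*x^4 + 160*x^3 - 640*x^2 + 1280*x - 1024
which factors as (x - 4)^5. The eigenvalues (with algebraic multiplicities) are λ = 4 with multiplicity 5.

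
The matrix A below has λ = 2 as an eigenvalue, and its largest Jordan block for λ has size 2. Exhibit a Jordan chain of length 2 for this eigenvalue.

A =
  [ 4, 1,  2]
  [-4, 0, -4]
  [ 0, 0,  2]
A Jordan chain for λ = 2 of length 2:
v_1 = (2, -4, 0)ᵀ
v_2 = (1, 0, 0)ᵀ

Let N = A − (2)·I. We want v_2 with N^2 v_2 = 0 but N^1 v_2 ≠ 0; then v_{j-1} := N · v_j for j = 2, …, 2.

Pick v_2 = (1, 0, 0)ᵀ.
Then v_1 = N · v_2 = (2, -4, 0)ᵀ.

Sanity check: (A − (2)·I) v_1 = (0, 0, 0)ᵀ = 0. ✓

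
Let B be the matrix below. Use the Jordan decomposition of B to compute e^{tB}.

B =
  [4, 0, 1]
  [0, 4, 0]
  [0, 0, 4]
e^{tB} =
  [exp(4*t), 0, t*exp(4*t)]
  [0, exp(4*t), 0]
  [0, 0, exp(4*t)]

Strategy: write B = P · J · P⁻¹ where J is a Jordan canonical form, so e^{tB} = P · e^{tJ} · P⁻¹, and e^{tJ} can be computed block-by-block.

B has Jordan form
J =
  [4, 1, 0]
  [0, 4, 0]
  [0, 0, 4]
(up to reordering of blocks).

Per-block formulas:
  For a 1×1 block at λ = 4: exp(t · [4]) = [e^(4t)].
  For a 2×2 Jordan block J_2(4): exp(t · J_2(4)) = e^(4t)·(I + t·N), where N is the 2×2 nilpotent shift.

After assembling e^{tJ} and conjugating by P, we get:

e^{tB} =
  [exp(4*t), 0, t*exp(4*t)]
  [0, exp(4*t), 0]
  [0, 0, exp(4*t)]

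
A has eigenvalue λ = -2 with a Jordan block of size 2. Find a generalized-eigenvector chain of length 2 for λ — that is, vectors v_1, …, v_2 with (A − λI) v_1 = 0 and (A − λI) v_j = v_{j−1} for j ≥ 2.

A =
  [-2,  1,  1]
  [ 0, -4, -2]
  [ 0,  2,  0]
A Jordan chain for λ = -2 of length 2:
v_1 = (1, -2, 2)ᵀ
v_2 = (0, 1, 0)ᵀ

Let N = A − (-2)·I. We want v_2 with N^2 v_2 = 0 but N^1 v_2 ≠ 0; then v_{j-1} := N · v_j for j = 2, …, 2.

Pick v_2 = (0, 1, 0)ᵀ.
Then v_1 = N · v_2 = (1, -2, 2)ᵀ.

Sanity check: (A − (-2)·I) v_1 = (0, 0, 0)ᵀ = 0. ✓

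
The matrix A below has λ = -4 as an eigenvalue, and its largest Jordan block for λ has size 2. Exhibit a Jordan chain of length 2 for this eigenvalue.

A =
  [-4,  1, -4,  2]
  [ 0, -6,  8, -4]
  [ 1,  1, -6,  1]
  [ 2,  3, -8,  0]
A Jordan chain for λ = -4 of length 2:
v_1 = (0, 0, 1, 2)ᵀ
v_2 = (1, 0, 0, 0)ᵀ

Let N = A − (-4)·I. We want v_2 with N^2 v_2 = 0 but N^1 v_2 ≠ 0; then v_{j-1} := N · v_j for j = 2, …, 2.

Pick v_2 = (1, 0, 0, 0)ᵀ.
Then v_1 = N · v_2 = (0, 0, 1, 2)ᵀ.

Sanity check: (A − (-4)·I) v_1 = (0, 0, 0, 0)ᵀ = 0. ✓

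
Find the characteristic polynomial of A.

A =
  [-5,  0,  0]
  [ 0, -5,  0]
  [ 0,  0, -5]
x^3 + 15*x^2 + 75*x + 125

Expanding det(x·I − A) (e.g. by cofactor expansion or by noting that A is similar to its Jordan form J, which has the same characteristic polynomial as A) gives
  χ_A(x) = x^3 + 15*x^2 + 75*x + 125
which factors as (x + 5)^3. The eigenvalues (with algebraic multiplicities) are λ = -5 with multiplicity 3.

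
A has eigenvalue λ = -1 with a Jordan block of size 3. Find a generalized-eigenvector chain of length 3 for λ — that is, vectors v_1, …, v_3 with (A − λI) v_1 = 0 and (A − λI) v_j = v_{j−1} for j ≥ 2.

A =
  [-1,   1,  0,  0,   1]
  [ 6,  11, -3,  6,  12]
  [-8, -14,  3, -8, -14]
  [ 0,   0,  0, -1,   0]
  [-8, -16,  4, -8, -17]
A Jordan chain for λ = -1 of length 3:
v_1 = (-2, 0, -4, 0, 0)ᵀ
v_2 = (0, 6, -8, 0, -8)ᵀ
v_3 = (1, 0, 0, 0, 0)ᵀ

Let N = A − (-1)·I. We want v_3 with N^3 v_3 = 0 but N^2 v_3 ≠ 0; then v_{j-1} := N · v_j for j = 3, …, 2.

Pick v_3 = (1, 0, 0, 0, 0)ᵀ.
Then v_2 = N · v_3 = (0, 6, -8, 0, -8)ᵀ.
Then v_1 = N · v_2 = (-2, 0, -4, 0, 0)ᵀ.

Sanity check: (A − (-1)·I) v_1 = (0, 0, 0, 0, 0)ᵀ = 0. ✓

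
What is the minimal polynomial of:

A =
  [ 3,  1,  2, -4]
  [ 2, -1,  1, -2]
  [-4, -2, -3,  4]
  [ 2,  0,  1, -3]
x^3 + 3*x^2 + 3*x + 1

The characteristic polynomial is χ_A(x) = (x + 1)^4, so the eigenvalues are known. The minimal polynomial is
  m_A(x) = Π_λ (x − λ)^{k_λ}
where k_λ is the size of the *largest* Jordan block for λ (equivalently, the smallest k with (A − λI)^k v = 0 for every generalised eigenvector v of λ).

  λ = -1: largest Jordan block has size 3, contributing (x + 1)^3

So m_A(x) = (x + 1)^3 = x^3 + 3*x^2 + 3*x + 1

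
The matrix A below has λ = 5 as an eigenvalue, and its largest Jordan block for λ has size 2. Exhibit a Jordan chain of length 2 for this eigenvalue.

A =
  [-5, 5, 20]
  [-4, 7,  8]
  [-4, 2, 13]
A Jordan chain for λ = 5 of length 2:
v_1 = (-10, -4, -4)ᵀ
v_2 = (1, 0, 0)ᵀ

Let N = A − (5)·I. We want v_2 with N^2 v_2 = 0 but N^1 v_2 ≠ 0; then v_{j-1} := N · v_j for j = 2, …, 2.

Pick v_2 = (1, 0, 0)ᵀ.
Then v_1 = N · v_2 = (-10, -4, -4)ᵀ.

Sanity check: (A − (5)·I) v_1 = (0, 0, 0)ᵀ = 0. ✓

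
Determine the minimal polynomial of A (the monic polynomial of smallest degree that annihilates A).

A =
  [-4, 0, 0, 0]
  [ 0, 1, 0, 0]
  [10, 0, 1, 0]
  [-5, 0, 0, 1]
x^2 + 3*x - 4

The characteristic polynomial is χ_A(x) = (x - 1)^3*(x + 4), so the eigenvalues are known. The minimal polynomial is
  m_A(x) = Π_λ (x − λ)^{k_λ}
where k_λ is the size of the *largest* Jordan block for λ (equivalently, the smallest k with (A − λI)^k v = 0 for every generalised eigenvector v of λ).

  λ = -4: largest Jordan block has size 1, contributing (x + 4)
  λ = 1: largest Jordan block has size 1, contributing (x − 1)

So m_A(x) = (x - 1)*(x + 4) = x^2 + 3*x - 4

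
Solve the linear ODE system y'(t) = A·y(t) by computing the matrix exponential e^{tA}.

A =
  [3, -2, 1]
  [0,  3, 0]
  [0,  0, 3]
e^{tA} =
  [exp(3*t), -2*t*exp(3*t), t*exp(3*t)]
  [0, exp(3*t), 0]
  [0, 0, exp(3*t)]

Strategy: write A = P · J · P⁻¹ where J is a Jordan canonical form, so e^{tA} = P · e^{tJ} · P⁻¹, and e^{tJ} can be computed block-by-block.

A has Jordan form
J =
  [3, 1, 0]
  [0, 3, 0]
  [0, 0, 3]
(up to reordering of blocks).

Per-block formulas:
  For a 2×2 Jordan block J_2(3): exp(t · J_2(3)) = e^(3t)·(I + t·N), where N is the 2×2 nilpotent shift.
  For a 1×1 block at λ = 3: exp(t · [3]) = [e^(3t)].

After assembling e^{tJ} and conjugating by P, we get:

e^{tA} =
  [exp(3*t), -2*t*exp(3*t), t*exp(3*t)]
  [0, exp(3*t), 0]
  [0, 0, exp(3*t)]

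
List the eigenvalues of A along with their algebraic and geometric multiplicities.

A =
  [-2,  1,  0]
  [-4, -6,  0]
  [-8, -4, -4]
λ = -4: alg = 3, geom = 2

Step 1 — factor the characteristic polynomial to read off the algebraic multiplicities:
  χ_A(x) = (x + 4)^3

Step 2 — compute geometric multiplicities via the rank-nullity identity g(λ) = n − rank(A − λI):
  rank(A − (-4)·I) = 1, so dim ker(A − (-4)·I) = n − 1 = 2

Summary:
  λ = -4: algebraic multiplicity = 3, geometric multiplicity = 2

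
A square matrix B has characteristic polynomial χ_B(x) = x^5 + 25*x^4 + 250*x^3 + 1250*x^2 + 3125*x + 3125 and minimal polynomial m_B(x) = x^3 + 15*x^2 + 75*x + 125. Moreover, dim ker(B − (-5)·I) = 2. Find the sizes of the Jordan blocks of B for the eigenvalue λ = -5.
Block sizes for λ = -5: [3, 2]

Step 1 — from the characteristic polynomial, algebraic multiplicity of λ = -5 is 5. From dim ker(B − (-5)·I) = 2, there are exactly 2 Jordan blocks for λ = -5.
Step 2 — from the minimal polynomial, the factor (x + 5)^3 tells us the largest block for λ = -5 has size 3.
Step 3 — with total size 5, 2 blocks, and largest block 3, the block sizes (in nonincreasing order) are [3, 2].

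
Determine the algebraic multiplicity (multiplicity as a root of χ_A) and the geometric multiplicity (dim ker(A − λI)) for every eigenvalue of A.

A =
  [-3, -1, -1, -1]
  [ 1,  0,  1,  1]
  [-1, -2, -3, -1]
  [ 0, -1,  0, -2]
λ = -2: alg = 4, geom = 2

Step 1 — factor the characteristic polynomial to read off the algebraic multiplicities:
  χ_A(x) = (x + 2)^4

Step 2 — compute geometric multiplicities via the rank-nullity identity g(λ) = n − rank(A − λI):
  rank(A − (-2)·I) = 2, so dim ker(A − (-2)·I) = n − 2 = 2

Summary:
  λ = -2: algebraic multiplicity = 4, geometric multiplicity = 2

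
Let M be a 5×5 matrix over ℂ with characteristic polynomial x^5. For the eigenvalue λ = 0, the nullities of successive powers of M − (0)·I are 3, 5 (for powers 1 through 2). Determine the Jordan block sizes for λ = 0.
Block sizes for λ = 0: [2, 2, 1]

From the dimensions of kernels of powers, the number of Jordan blocks of size at least j is d_j − d_{j−1} where d_j = dim ker(N^j) (with d_0 = 0). Computing the differences gives [3, 2].
The number of blocks of size exactly k is (#blocks of size ≥ k) − (#blocks of size ≥ k + 1), so the partition is: 1 block(s) of size 1, 2 block(s) of size 2.
In nonincreasing order the block sizes are [2, 2, 1].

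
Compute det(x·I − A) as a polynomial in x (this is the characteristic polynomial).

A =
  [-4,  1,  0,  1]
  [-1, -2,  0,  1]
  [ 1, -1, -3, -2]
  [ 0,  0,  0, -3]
x^4 + 12*x^3 + 54*x^2 + 108*x + 81

Expanding det(x·I − A) (e.g. by cofactor expansion or by noting that A is similar to its Jordan form J, which has the same characteristic polynomial as A) gives
  χ_A(x) = x^4 + 12*x^3 + 54*x^2 + 108*x + 81
which factors as (x + 3)^4. The eigenvalues (with algebraic multiplicities) are λ = -3 with multiplicity 4.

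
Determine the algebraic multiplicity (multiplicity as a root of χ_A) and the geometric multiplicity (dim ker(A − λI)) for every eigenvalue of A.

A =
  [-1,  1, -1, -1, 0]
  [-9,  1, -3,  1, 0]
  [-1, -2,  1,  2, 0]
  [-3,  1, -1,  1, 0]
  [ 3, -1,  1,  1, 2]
λ = 0: alg = 3, geom = 1; λ = 2: alg = 2, geom = 2

Step 1 — factor the characteristic polynomial to read off the algebraic multiplicities:
  χ_A(x) = x^3*(x - 2)^2

Step 2 — compute geometric multiplicities via the rank-nullity identity g(λ) = n − rank(A − λI):
  rank(A − (0)·I) = 4, so dim ker(A − (0)·I) = n − 4 = 1
  rank(A − (2)·I) = 3, so dim ker(A − (2)·I) = n − 3 = 2

Summary:
  λ = 0: algebraic multiplicity = 3, geometric multiplicity = 1
  λ = 2: algebraic multiplicity = 2, geometric multiplicity = 2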